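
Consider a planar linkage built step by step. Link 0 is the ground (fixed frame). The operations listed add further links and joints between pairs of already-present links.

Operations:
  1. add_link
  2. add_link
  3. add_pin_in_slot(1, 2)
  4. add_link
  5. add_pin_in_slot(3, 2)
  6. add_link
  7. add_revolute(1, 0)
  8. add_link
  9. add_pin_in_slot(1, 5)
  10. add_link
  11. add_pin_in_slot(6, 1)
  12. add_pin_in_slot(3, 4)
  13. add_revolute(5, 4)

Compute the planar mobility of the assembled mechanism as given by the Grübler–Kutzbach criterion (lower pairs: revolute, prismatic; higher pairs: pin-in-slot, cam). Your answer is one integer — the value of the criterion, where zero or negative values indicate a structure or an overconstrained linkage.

link 0 = ground. State L|J1|J2 = 1|0|0
+link1  2|0|0
+link2  3|0|0
PS(1,2) f=2→J2  3|0|1
+link3  4|0|1
PS(3,2) f=2→J2  4|0|2
+link4  5|0|2
R(1,0) f=1→J1  5|1|2
+link5  6|1|2
PS(1,5) f=2→J2  6|1|3
+link6  7|1|3
PS(6,1) f=2→J2  7|1|4
PS(3,4) f=2→J2  7|1|5
R(5,4) f=1→J1  7|2|5
M = 3(7−1)−2·2−5 = 18−4−5 = 9

M = 9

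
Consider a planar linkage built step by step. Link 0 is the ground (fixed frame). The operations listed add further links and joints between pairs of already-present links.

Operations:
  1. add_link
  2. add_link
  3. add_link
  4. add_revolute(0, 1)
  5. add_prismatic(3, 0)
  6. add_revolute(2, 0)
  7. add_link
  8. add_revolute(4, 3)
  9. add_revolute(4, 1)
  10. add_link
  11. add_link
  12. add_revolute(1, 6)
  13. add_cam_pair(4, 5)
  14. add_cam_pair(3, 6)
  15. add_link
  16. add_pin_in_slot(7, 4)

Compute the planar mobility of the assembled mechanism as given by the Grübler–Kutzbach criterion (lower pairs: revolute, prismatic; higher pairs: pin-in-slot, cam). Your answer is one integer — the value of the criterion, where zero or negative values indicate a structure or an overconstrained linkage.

(L,J1,J2)=(1,0,0); link0 fixed
link1: (2,0,0)
link2: (3,0,0)
link3: (4,0,0)
R 0-1 [J1]: (4,1,0)
P 3-0 [J1]: (4,2,0)
R 2-0 [J1]: (4,3,0)
link4: (5,3,0)
R 4-3 [J1]: (5,4,0)
R 4-1 [J1]: (5,5,0)
link5: (6,5,0)
link6: (7,5,0)
R 1-6 [J1]: (7,6,0)
C 4-5 [J2]: (7,6,1)
C 3-6 [J2]: (7,6,2)
link7: (8,6,2)
PS 7-4 [J2]: (8,6,3)
Grübler: 3·7 − 2·6 − 3 = 6

M = 6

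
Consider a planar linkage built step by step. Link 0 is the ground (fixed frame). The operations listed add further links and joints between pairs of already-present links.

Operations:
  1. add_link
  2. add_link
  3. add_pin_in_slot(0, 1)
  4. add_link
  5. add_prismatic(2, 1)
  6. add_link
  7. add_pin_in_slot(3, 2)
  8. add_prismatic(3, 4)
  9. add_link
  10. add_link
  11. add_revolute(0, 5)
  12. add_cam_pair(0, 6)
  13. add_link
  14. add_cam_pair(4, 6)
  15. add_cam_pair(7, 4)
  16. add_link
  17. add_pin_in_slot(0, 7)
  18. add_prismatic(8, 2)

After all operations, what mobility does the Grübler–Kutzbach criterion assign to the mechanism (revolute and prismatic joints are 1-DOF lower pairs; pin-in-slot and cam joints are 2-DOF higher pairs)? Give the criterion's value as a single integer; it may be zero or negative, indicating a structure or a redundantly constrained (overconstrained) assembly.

link 0 = ground. State L|J1|J2 = 1|0|0
+link1  2|0|0
+link2  3|0|0
PS(0,1) f=2→J2  3|0|1
+link3  4|0|1
P(2,1) f=1→J1  4|1|1
+link4  5|1|1
PS(3,2) f=2→J2  5|1|2
P(3,4) f=1→J1  5|2|2
+link5  6|2|2
+link6  7|2|2
R(0,5) f=1→J1  7|3|2
C(0,6) f=2→J2  7|3|3
+link7  8|3|3
C(4,6) f=2→J2  8|3|4
C(7,4) f=2→J2  8|3|5
+link8  9|3|5
PS(0,7) f=2→J2  9|3|6
P(8,2) f=1→J1  9|4|6
M = 3(9−1)−2·4−6 = 24−8−6 = 10

M = 10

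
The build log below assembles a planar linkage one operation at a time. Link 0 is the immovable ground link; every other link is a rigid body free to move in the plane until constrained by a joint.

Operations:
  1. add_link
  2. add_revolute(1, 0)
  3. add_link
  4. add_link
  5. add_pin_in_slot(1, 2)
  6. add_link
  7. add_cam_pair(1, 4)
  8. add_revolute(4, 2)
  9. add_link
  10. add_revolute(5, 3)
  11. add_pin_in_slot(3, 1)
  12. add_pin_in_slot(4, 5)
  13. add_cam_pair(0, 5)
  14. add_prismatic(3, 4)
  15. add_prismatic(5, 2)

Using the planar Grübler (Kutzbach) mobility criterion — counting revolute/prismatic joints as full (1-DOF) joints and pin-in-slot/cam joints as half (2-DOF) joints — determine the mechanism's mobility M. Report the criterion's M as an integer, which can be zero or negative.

(L,J1,J2)=(1,0,0); link0 fixed
link1: (2,0,0)
R 1-0 [J1]: (2,1,0)
link2: (3,1,0)
link3: (4,1,0)
PS 1-2 [J2]: (4,1,1)
link4: (5,1,1)
C 1-4 [J2]: (5,1,2)
R 4-2 [J1]: (5,2,2)
link5: (6,2,2)
R 5-3 [J1]: (6,3,2)
PS 3-1 [J2]: (6,3,3)
PS 4-5 [J2]: (6,3,4)
C 0-5 [J2]: (6,3,5)
P 3-4 [J1]: (6,4,5)
P 5-2 [J1]: (6,5,5)
Grübler: 3·5 − 2·5 − 5 = 0

M = 0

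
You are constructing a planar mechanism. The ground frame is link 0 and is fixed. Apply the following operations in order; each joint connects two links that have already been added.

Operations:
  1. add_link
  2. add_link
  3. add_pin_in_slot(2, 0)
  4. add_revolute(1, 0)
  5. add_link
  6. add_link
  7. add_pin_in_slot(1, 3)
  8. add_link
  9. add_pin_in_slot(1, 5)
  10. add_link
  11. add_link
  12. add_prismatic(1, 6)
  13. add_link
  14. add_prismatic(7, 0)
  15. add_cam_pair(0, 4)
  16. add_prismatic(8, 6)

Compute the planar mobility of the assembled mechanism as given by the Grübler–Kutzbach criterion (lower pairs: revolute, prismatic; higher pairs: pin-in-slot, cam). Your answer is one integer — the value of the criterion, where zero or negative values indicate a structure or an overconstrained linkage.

link 0 = ground. State L|J1|J2 = 1|0|0
+link1  2|0|0
+link2  3|0|0
PS(2,0) f=2→J2  3|0|1
R(1,0) f=1→J1  3|1|1
+link3  4|1|1
+link4  5|1|1
PS(1,3) f=2→J2  5|1|2
+link5  6|1|2
PS(1,5) f=2→J2  6|1|3
+link6  7|1|3
+link7  8|1|3
P(1,6) f=1→J1  8|2|3
+link8  9|2|3
P(7,0) f=1→J1  9|3|3
C(0,4) f=2→J2  9|3|4
P(8,6) f=1→J1  9|4|4
M = 3(9−1)−2·4−4 = 24−8−4 = 12

M = 12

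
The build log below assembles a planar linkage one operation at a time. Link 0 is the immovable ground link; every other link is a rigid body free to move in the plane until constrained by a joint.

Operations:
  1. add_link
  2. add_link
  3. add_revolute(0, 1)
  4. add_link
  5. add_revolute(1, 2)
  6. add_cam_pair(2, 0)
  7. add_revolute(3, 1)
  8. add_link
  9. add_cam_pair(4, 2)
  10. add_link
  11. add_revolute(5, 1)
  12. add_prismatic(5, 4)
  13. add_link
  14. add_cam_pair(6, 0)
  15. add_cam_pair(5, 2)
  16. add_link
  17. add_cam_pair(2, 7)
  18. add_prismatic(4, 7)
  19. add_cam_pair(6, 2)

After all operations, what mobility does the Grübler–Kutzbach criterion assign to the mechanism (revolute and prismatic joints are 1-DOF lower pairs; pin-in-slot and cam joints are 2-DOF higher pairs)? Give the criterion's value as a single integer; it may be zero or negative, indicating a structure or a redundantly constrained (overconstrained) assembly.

(L,J1,J2)=(1,0,0); link0 fixed
link1: (2,0,0)
link2: (3,0,0)
R 0-1 [J1]: (3,1,0)
link3: (4,1,0)
R 1-2 [J1]: (4,2,0)
C 2-0 [J2]: (4,2,1)
R 3-1 [J1]: (4,3,1)
link4: (5,3,1)
C 4-2 [J2]: (5,3,2)
link5: (6,3,2)
R 5-1 [J1]: (6,4,2)
P 5-4 [J1]: (6,5,2)
link6: (7,5,2)
C 6-0 [J2]: (7,5,3)
C 5-2 [J2]: (7,5,4)
link7: (8,5,4)
C 2-7 [J2]: (8,5,5)
P 4-7 [J1]: (8,6,5)
C 6-2 [J2]: (8,6,6)
Grübler: 3·7 − 2·6 − 6 = 3

M = 3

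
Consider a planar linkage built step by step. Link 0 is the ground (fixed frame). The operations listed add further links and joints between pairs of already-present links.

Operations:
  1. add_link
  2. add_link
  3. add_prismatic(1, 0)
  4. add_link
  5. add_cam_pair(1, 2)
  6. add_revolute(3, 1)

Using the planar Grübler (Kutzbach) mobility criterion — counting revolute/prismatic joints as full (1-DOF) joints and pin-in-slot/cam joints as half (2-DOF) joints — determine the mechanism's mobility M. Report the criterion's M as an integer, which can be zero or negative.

link 0 = ground. State L|J1|J2 = 1|0|0
+link1  2|0|0
+link2  3|0|0
P(1,0) f=1→J1  3|1|0
+link3  4|1|0
C(1,2) f=2→J2  4|1|1
R(3,1) f=1→J1  4|2|1
M = 3(4−1)−2·2−1 = 9−4−1 = 4

M = 4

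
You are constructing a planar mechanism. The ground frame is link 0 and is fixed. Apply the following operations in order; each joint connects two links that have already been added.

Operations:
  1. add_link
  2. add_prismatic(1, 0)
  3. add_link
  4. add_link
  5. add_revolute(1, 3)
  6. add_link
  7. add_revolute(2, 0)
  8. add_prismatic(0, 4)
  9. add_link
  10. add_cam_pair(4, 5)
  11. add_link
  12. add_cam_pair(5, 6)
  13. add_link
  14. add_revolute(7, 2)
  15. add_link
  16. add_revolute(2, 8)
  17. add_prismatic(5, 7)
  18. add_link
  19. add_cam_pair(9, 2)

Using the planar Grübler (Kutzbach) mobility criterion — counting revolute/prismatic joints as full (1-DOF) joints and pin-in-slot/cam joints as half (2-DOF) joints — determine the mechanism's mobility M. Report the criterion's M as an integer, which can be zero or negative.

M = 10

(L,J1,J2)=(1,0,0); link0 fixed
link1: (2,0,0)
P 1-0 [J1]: (2,1,0)
link2: (3,1,0)
link3: (4,1,0)
R 1-3 [J1]: (4,2,0)
link4: (5,2,0)
R 2-0 [J1]: (5,3,0)
P 0-4 [J1]: (5,4,0)
link5: (6,4,0)
C 4-5 [J2]: (6,4,1)
link6: (7,4,1)
C 5-6 [J2]: (7,4,2)
link7: (8,4,2)
R 7-2 [J1]: (8,5,2)
link8: (9,5,2)
R 2-8 [J1]: (9,6,2)
P 5-7 [J1]: (9,7,2)
link9: (10,7,2)
C 9-2 [J2]: (10,7,3)
Grübler: 3·9 − 2·7 − 3 = 10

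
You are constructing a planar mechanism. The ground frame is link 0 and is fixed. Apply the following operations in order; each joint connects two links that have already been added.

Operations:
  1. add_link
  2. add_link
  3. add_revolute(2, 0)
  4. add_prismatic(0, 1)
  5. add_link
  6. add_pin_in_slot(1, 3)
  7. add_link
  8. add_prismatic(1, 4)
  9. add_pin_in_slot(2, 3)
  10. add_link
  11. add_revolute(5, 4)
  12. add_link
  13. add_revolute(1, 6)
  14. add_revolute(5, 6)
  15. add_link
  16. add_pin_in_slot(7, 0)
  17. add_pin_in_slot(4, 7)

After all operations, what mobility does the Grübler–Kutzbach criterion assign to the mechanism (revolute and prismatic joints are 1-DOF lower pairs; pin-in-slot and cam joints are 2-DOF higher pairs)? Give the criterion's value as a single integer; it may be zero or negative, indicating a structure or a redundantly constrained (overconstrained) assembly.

M = 5

[1;0;0] (link 0 is ground)
L+ [2;0;0]
L+ [3;0;0]
R(2,0)∈J1 [3;1;0]
P(0,1)∈J1 [3;2;0]
L+ [4;2;0]
PS(1,3)∈J2 [4;2;1]
L+ [5;2;1]
P(1,4)∈J1 [5;3;1]
PS(2,3)∈J2 [5;3;2]
L+ [6;3;2]
R(5,4)∈J1 [6;4;2]
L+ [7;4;2]
R(1,6)∈J1 [7;5;2]
R(5,6)∈J1 [7;6;2]
L+ [8;6;2]
PS(7,0)∈J2 [8;6;3]
PS(4,7)∈J2 [8;6;4]
mobility = 21 − 12 − 4 = 5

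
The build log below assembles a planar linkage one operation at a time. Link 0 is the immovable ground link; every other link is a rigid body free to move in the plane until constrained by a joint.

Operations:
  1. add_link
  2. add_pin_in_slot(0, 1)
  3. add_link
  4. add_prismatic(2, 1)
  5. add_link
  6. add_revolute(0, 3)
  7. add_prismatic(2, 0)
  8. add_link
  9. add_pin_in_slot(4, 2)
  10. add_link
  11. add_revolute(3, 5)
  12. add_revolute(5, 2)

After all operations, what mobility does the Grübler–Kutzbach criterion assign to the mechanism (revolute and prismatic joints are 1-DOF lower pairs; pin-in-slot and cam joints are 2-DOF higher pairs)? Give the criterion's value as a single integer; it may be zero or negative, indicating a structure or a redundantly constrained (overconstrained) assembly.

M = 3

(L,J1,J2)=(1,0,0); link0 fixed
link1: (2,0,0)
PS 0-1 [J2]: (2,0,1)
link2: (3,0,1)
P 2-1 [J1]: (3,1,1)
link3: (4,1,1)
R 0-3 [J1]: (4,2,1)
P 2-0 [J1]: (4,3,1)
link4: (5,3,1)
PS 4-2 [J2]: (5,3,2)
link5: (6,3,2)
R 3-5 [J1]: (6,4,2)
R 5-2 [J1]: (6,5,2)
Grübler: 3·5 − 2·5 − 2 = 3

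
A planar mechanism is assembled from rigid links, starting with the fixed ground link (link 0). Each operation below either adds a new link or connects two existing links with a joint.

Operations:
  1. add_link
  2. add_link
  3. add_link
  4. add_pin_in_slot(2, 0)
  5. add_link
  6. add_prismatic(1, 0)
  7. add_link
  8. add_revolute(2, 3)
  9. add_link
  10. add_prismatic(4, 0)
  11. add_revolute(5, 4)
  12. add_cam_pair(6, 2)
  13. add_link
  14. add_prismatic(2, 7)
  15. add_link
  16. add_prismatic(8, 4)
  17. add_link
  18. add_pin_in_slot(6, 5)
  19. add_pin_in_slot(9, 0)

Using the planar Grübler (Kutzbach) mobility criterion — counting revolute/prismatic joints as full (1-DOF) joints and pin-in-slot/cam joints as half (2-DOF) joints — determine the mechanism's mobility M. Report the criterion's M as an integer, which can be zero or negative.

M = 11

(L,J1,J2)=(1,0,0); link0 fixed
link1: (2,0,0)
link2: (3,0,0)
link3: (4,0,0)
PS 2-0 [J2]: (4,0,1)
link4: (5,0,1)
P 1-0 [J1]: (5,1,1)
link5: (6,1,1)
R 2-3 [J1]: (6,2,1)
link6: (7,2,1)
P 4-0 [J1]: (7,3,1)
R 5-4 [J1]: (7,4,1)
C 6-2 [J2]: (7,4,2)
link7: (8,4,2)
P 2-7 [J1]: (8,5,2)
link8: (9,5,2)
P 8-4 [J1]: (9,6,2)
link9: (10,6,2)
PS 6-5 [J2]: (10,6,3)
PS 9-0 [J2]: (10,6,4)
Grübler: 3·9 − 2·6 − 4 = 11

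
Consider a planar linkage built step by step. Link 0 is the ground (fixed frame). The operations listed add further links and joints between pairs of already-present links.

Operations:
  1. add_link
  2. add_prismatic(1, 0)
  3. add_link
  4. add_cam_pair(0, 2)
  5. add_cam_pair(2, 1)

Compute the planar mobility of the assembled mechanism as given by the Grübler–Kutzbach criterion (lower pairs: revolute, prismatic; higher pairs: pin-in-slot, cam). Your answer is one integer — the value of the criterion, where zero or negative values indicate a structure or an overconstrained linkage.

(L,J1,J2)=(1,0,0); link0 fixed
link1: (2,0,0)
P 1-0 [J1]: (2,1,0)
link2: (3,1,0)
C 0-2 [J2]: (3,1,1)
C 2-1 [J2]: (3,1,2)
Grübler: 3·2 − 2·1 − 2 = 2

M = 2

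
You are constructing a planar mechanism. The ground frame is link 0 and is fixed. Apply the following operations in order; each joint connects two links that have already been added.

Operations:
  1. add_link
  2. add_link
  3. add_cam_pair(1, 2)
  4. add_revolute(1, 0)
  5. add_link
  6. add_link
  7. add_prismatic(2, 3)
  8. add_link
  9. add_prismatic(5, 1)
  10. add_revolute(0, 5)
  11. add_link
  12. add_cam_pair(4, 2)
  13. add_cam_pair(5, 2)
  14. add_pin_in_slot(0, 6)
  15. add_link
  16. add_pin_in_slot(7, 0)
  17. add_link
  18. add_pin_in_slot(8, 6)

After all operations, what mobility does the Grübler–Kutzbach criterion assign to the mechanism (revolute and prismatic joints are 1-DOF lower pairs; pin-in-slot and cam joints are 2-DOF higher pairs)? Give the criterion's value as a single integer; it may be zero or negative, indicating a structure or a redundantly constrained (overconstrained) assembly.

(L,J1,J2)=(1,0,0); link0 fixed
link1: (2,0,0)
link2: (3,0,0)
C 1-2 [J2]: (3,0,1)
R 1-0 [J1]: (3,1,1)
link3: (4,1,1)
link4: (5,1,1)
P 2-3 [J1]: (5,2,1)
link5: (6,2,1)
P 5-1 [J1]: (6,3,1)
R 0-5 [J1]: (6,4,1)
link6: (7,4,1)
C 4-2 [J2]: (7,4,2)
C 5-2 [J2]: (7,4,3)
PS 0-6 [J2]: (7,4,4)
link7: (8,4,4)
PS 7-0 [J2]: (8,4,5)
link8: (9,4,5)
PS 8-6 [J2]: (9,4,6)
Grübler: 3·8 − 2·4 − 6 = 10

M = 10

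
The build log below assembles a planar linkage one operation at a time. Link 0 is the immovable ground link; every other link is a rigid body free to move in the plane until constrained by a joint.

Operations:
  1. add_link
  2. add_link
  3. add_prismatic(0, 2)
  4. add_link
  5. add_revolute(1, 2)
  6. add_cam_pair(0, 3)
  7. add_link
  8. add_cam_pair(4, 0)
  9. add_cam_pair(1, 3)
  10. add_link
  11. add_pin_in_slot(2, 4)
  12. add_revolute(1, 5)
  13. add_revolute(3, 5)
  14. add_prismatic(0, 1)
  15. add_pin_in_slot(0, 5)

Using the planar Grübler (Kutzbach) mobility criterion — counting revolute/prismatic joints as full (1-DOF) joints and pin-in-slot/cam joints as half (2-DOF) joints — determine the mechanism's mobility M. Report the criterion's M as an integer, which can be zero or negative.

(L,J1,J2)=(1,0,0); link0 fixed
link1: (2,0,0)
link2: (3,0,0)
P 0-2 [J1]: (3,1,0)
link3: (4,1,0)
R 1-2 [J1]: (4,2,0)
C 0-3 [J2]: (4,2,1)
link4: (5,2,1)
C 4-0 [J2]: (5,2,2)
C 1-3 [J2]: (5,2,3)
link5: (6,2,3)
PS 2-4 [J2]: (6,2,4)
R 1-5 [J1]: (6,3,4)
R 3-5 [J1]: (6,4,4)
P 0-1 [J1]: (6,5,4)
PS 0-5 [J2]: (6,5,5)
Grübler: 3·5 − 2·5 − 5 = 0

M = 0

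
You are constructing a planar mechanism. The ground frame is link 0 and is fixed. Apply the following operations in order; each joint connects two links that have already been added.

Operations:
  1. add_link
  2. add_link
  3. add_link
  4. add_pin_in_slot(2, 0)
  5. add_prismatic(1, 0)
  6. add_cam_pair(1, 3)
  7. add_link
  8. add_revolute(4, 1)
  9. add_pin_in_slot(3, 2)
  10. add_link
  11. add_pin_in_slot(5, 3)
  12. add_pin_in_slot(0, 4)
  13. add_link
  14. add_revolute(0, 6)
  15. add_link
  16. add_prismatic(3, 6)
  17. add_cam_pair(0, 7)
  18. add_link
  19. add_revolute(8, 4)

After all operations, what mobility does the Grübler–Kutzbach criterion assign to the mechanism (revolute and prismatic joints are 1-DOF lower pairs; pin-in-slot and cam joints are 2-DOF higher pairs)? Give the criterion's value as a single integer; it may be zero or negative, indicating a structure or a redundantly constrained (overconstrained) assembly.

[1;0;0] (link 0 is ground)
L+ [2;0;0]
L+ [3;0;0]
L+ [4;0;0]
PS(2,0)∈J2 [4;0;1]
P(1,0)∈J1 [4;1;1]
C(1,3)∈J2 [4;1;2]
L+ [5;1;2]
R(4,1)∈J1 [5;2;2]
PS(3,2)∈J2 [5;2;3]
L+ [6;2;3]
PS(5,3)∈J2 [6;2;4]
PS(0,4)∈J2 [6;2;5]
L+ [7;2;5]
R(0,6)∈J1 [7;3;5]
L+ [8;3;5]
P(3,6)∈J1 [8;4;5]
C(0,7)∈J2 [8;4;6]
L+ [9;4;6]
R(8,4)∈J1 [9;5;6]
mobility = 24 − 10 − 6 = 8

M = 8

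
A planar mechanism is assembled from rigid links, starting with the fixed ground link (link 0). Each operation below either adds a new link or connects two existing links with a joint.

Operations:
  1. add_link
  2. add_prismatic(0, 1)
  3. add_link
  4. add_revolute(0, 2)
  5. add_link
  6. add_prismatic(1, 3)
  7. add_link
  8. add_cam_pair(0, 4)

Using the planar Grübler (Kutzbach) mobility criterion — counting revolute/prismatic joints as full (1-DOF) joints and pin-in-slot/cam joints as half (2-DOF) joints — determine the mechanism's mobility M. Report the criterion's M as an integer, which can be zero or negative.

(L,J1,J2)=(1,0,0); link0 fixed
link1: (2,0,0)
P 0-1 [J1]: (2,1,0)
link2: (3,1,0)
R 0-2 [J1]: (3,2,0)
link3: (4,2,0)
P 1-3 [J1]: (4,3,0)
link4: (5,3,0)
C 0-4 [J2]: (5,3,1)
Grübler: 3·4 − 2·3 − 1 = 5

M = 5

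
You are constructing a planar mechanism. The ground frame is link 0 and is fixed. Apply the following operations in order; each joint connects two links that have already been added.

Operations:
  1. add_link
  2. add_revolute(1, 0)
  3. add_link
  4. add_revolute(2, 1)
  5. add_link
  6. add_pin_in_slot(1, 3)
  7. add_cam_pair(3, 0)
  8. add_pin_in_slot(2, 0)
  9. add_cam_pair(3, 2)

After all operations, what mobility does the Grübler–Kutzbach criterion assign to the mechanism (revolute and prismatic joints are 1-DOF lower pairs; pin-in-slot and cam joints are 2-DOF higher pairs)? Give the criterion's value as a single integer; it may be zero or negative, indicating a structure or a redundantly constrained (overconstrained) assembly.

M = 1

(L,J1,J2)=(1,0,0); link0 fixed
link1: (2,0,0)
R 1-0 [J1]: (2,1,0)
link2: (3,1,0)
R 2-1 [J1]: (3,2,0)
link3: (4,2,0)
PS 1-3 [J2]: (4,2,1)
C 3-0 [J2]: (4,2,2)
PS 2-0 [J2]: (4,2,3)
C 3-2 [J2]: (4,2,4)
Grübler: 3·3 − 2·2 − 4 = 1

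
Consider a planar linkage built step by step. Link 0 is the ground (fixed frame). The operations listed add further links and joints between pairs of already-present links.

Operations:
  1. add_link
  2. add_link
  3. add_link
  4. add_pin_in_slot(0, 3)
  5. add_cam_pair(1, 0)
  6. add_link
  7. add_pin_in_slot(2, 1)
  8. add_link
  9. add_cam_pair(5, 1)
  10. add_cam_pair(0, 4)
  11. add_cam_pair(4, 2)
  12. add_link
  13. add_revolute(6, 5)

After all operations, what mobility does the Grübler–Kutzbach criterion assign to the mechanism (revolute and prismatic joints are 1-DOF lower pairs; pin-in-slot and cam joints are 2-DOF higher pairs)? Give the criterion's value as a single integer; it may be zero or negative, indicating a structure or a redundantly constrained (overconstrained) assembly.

[1;0;0] (link 0 is ground)
L+ [2;0;0]
L+ [3;0;0]
L+ [4;0;0]
PS(0,3)∈J2 [4;0;1]
C(1,0)∈J2 [4;0;2]
L+ [5;0;2]
PS(2,1)∈J2 [5;0;3]
L+ [6;0;3]
C(5,1)∈J2 [6;0;4]
C(0,4)∈J2 [6;0;5]
C(4,2)∈J2 [6;0;6]
L+ [7;0;6]
R(6,5)∈J1 [7;1;6]
mobility = 18 − 2 − 6 = 10

M = 10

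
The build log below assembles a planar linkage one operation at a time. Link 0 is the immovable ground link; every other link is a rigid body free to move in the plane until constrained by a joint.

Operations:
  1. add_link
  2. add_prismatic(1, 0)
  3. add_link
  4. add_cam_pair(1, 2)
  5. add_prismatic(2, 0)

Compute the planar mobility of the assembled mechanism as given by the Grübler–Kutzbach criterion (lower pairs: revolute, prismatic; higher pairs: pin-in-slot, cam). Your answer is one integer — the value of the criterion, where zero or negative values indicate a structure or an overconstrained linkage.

link 0 = ground. State L|J1|J2 = 1|0|0
+link1  2|0|0
P(1,0) f=1→J1  2|1|0
+link2  3|1|0
C(1,2) f=2→J2  3|1|1
P(2,0) f=1→J1  3|2|1
M = 3(3−1)−2·2−1 = 6−4−1 = 1

M = 1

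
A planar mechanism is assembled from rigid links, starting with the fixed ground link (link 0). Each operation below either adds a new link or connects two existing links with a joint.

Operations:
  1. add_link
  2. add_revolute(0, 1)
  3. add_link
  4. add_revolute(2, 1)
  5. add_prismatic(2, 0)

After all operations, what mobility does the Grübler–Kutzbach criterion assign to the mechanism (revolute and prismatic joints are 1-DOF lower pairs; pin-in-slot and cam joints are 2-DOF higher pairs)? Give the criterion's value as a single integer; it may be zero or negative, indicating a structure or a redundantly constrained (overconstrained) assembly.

M = 0

ground; <1,0,0>
#1 <2,0,0>
R:0↔1 J1 <2,1,0>
#2 <3,1,0>
R:2↔1 J1 <3,2,0>
P:2↔0 J1 <3,3,0>
3×2 − 2×3 − 1×0 = 0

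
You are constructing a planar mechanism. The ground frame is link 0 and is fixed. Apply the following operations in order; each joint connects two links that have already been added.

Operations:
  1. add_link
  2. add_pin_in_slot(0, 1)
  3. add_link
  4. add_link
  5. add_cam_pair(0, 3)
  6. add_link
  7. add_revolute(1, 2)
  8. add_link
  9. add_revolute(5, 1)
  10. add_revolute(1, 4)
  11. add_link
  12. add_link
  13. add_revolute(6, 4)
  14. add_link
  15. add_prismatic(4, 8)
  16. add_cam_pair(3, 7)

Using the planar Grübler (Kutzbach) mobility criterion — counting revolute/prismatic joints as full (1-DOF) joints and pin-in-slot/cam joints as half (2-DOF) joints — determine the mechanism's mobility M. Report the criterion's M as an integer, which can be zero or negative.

(L,J1,J2)=(1,0,0); link0 fixed
link1: (2,0,0)
PS 0-1 [J2]: (2,0,1)
link2: (3,0,1)
link3: (4,0,1)
C 0-3 [J2]: (4,0,2)
link4: (5,0,2)
R 1-2 [J1]: (5,1,2)
link5: (6,1,2)
R 5-1 [J1]: (6,2,2)
R 1-4 [J1]: (6,3,2)
link6: (7,3,2)
link7: (8,3,2)
R 6-4 [J1]: (8,4,2)
link8: (9,4,2)
P 4-8 [J1]: (9,5,2)
C 3-7 [J2]: (9,5,3)
Grübler: 3·8 − 2·5 − 3 = 11

M = 11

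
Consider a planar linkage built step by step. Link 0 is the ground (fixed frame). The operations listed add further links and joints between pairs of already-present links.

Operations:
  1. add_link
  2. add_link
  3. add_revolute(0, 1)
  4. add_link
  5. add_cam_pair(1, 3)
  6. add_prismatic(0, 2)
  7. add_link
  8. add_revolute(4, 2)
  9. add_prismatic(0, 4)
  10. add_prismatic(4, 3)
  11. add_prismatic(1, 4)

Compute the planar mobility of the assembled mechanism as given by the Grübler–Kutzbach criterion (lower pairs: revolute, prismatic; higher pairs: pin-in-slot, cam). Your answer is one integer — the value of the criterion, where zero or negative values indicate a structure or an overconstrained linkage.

(L,J1,J2)=(1,0,0); link0 fixed
link1: (2,0,0)
link2: (3,0,0)
R 0-1 [J1]: (3,1,0)
link3: (4,1,0)
C 1-3 [J2]: (4,1,1)
P 0-2 [J1]: (4,2,1)
link4: (5,2,1)
R 4-2 [J1]: (5,3,1)
P 0-4 [J1]: (5,4,1)
P 4-3 [J1]: (5,5,1)
P 1-4 [J1]: (5,6,1)
Grübler: 3·4 − 2·6 − 1 = -1

M = -1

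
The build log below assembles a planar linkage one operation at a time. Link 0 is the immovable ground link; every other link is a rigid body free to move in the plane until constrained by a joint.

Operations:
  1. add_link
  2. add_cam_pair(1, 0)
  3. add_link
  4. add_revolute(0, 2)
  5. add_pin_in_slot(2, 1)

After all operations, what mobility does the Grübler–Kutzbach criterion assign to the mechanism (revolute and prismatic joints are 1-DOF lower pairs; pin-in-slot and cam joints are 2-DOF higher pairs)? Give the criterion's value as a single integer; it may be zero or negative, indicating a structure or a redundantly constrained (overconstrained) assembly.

link 0 = ground. State L|J1|J2 = 1|0|0
+link1  2|0|0
C(1,0) f=2→J2  2|0|1
+link2  3|0|1
R(0,2) f=1→J1  3|1|1
PS(2,1) f=2→J2  3|1|2
M = 3(3−1)−2·1−2 = 6−2−2 = 2

M = 2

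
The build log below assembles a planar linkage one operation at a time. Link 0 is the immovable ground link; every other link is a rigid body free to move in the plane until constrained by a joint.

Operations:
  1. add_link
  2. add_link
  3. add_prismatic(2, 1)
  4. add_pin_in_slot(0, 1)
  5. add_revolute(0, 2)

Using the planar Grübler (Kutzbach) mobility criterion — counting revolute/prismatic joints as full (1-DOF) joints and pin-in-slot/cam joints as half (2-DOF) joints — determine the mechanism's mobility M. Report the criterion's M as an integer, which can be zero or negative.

M = 1

(L,J1,J2)=(1,0,0); link0 fixed
link1: (2,0,0)
link2: (3,0,0)
P 2-1 [J1]: (3,1,0)
PS 0-1 [J2]: (3,1,1)
R 0-2 [J1]: (3,2,1)
Grübler: 3·2 − 2·2 − 1 = 1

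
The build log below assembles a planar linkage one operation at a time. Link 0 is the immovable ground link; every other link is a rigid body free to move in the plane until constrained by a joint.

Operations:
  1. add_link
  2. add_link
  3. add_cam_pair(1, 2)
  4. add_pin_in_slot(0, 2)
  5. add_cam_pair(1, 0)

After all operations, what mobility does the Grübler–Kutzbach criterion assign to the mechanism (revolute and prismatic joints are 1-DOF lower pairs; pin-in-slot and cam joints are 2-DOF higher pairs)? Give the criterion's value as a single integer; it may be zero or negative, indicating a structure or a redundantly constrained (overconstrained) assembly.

M = 3

(L,J1,J2)=(1,0,0); link0 fixed
link1: (2,0,0)
link2: (3,0,0)
C 1-2 [J2]: (3,0,1)
PS 0-2 [J2]: (3,0,2)
C 1-0 [J2]: (3,0,3)
Grübler: 3·2 − 2·0 − 3 = 3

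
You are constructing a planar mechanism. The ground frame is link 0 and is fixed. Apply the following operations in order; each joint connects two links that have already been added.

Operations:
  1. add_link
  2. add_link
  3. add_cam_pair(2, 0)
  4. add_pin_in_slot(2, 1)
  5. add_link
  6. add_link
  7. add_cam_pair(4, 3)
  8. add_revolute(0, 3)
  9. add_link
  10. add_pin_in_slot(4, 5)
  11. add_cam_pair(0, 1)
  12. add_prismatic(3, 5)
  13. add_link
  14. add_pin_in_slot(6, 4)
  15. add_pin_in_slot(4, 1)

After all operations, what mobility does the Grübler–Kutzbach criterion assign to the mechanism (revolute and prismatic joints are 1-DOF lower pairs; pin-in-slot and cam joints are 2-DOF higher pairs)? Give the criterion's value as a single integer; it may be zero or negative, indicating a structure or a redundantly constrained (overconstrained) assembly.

M = 7

ground; <1,0,0>
#1 <2,0,0>
#2 <3,0,0>
C:2↔0 J2 <3,0,1>
PS:2↔1 J2 <3,0,2>
#3 <4,0,2>
#4 <5,0,2>
C:4↔3 J2 <5,0,3>
R:0↔3 J1 <5,1,3>
#5 <6,1,3>
PS:4↔5 J2 <6,1,4>
C:0↔1 J2 <6,1,5>
P:3↔5 J1 <6,2,5>
#6 <7,2,5>
PS:6↔4 J2 <7,2,6>
PS:4↔1 J2 <7,2,7>
3×6 − 2×2 − 1×7 = 7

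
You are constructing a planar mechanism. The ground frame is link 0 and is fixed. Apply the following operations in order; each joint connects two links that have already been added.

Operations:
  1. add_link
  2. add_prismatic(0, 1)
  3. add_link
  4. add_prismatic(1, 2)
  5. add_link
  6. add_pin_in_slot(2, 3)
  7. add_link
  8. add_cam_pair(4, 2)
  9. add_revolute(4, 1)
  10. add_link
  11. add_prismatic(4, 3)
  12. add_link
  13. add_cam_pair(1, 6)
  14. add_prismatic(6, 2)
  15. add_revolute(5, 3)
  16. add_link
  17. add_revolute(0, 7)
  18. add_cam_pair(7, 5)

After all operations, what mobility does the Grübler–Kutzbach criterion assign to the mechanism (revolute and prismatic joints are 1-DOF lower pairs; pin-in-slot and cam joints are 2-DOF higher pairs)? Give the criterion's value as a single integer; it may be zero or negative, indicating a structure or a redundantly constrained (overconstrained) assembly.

M = 3

link 0 = ground. State L|J1|J2 = 1|0|0
+link1  2|0|0
P(0,1) f=1→J1  2|1|0
+link2  3|1|0
P(1,2) f=1→J1  3|2|0
+link3  4|2|0
PS(2,3) f=2→J2  4|2|1
+link4  5|2|1
C(4,2) f=2→J2  5|2|2
R(4,1) f=1→J1  5|3|2
+link5  6|3|2
P(4,3) f=1→J1  6|4|2
+link6  7|4|2
C(1,6) f=2→J2  7|4|3
P(6,2) f=1→J1  7|5|3
R(5,3) f=1→J1  7|6|3
+link7  8|6|3
R(0,7) f=1→J1  8|7|3
C(7,5) f=2→J2  8|7|4
M = 3(8−1)−2·7−4 = 21−14−4 = 3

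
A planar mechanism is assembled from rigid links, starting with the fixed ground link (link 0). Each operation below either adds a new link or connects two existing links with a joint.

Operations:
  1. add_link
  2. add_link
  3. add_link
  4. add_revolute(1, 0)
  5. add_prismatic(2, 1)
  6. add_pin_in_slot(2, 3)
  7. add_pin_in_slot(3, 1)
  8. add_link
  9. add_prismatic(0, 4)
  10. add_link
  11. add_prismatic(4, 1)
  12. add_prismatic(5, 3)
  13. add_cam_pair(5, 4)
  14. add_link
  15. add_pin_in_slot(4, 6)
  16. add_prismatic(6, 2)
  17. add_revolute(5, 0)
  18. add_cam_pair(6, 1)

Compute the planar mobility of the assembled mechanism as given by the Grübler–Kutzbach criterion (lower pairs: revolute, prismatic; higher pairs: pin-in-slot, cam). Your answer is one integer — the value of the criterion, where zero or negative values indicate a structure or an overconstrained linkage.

link 0 = ground. State L|J1|J2 = 1|0|0
+link1  2|0|0
+link2  3|0|0
+link3  4|0|0
R(1,0) f=1→J1  4|1|0
P(2,1) f=1→J1  4|2|0
PS(2,3) f=2→J2  4|2|1
PS(3,1) f=2→J2  4|2|2
+link4  5|2|2
P(0,4) f=1→J1  5|3|2
+link5  6|3|2
P(4,1) f=1→J1  6|4|2
P(5,3) f=1→J1  6|5|2
C(5,4) f=2→J2  6|5|3
+link6  7|5|3
PS(4,6) f=2→J2  7|5|4
P(6,2) f=1→J1  7|6|4
R(5,0) f=1→J1  7|7|4
C(6,1) f=2→J2  7|7|5
M = 3(7−1)−2·7−5 = 18−14−5 = -1

M = -1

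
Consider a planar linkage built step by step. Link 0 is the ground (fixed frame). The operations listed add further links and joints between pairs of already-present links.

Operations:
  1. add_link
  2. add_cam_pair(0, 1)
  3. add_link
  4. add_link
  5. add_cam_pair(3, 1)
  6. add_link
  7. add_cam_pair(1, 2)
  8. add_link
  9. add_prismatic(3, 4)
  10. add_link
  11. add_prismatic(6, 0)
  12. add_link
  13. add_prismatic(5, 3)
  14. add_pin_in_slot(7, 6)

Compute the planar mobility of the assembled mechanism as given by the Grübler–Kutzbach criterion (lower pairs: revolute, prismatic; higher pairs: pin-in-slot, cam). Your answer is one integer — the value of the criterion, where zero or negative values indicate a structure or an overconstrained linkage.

M = 11

(L,J1,J2)=(1,0,0); link0 fixed
link1: (2,0,0)
C 0-1 [J2]: (2,0,1)
link2: (3,0,1)
link3: (4,0,1)
C 3-1 [J2]: (4,0,2)
link4: (5,0,2)
C 1-2 [J2]: (5,0,3)
link5: (6,0,3)
P 3-4 [J1]: (6,1,3)
link6: (7,1,3)
P 6-0 [J1]: (7,2,3)
link7: (8,2,3)
P 5-3 [J1]: (8,3,3)
PS 7-6 [J2]: (8,3,4)
Grübler: 3·7 − 2·3 − 4 = 11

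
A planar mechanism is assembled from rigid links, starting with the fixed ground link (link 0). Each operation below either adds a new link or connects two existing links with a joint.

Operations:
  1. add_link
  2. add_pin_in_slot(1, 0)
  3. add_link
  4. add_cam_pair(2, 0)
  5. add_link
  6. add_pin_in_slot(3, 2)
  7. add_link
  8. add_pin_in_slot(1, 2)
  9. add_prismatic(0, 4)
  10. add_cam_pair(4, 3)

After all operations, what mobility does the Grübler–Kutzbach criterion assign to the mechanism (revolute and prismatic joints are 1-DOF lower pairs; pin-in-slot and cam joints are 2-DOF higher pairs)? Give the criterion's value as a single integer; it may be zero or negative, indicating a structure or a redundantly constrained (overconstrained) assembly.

M = 5

link 0 = ground. State L|J1|J2 = 1|0|0
+link1  2|0|0
PS(1,0) f=2→J2  2|0|1
+link2  3|0|1
C(2,0) f=2→J2  3|0|2
+link3  4|0|2
PS(3,2) f=2→J2  4|0|3
+link4  5|0|3
PS(1,2) f=2→J2  5|0|4
P(0,4) f=1→J1  5|1|4
C(4,3) f=2→J2  5|1|5
M = 3(5−1)−2·1−5 = 12−2−5 = 5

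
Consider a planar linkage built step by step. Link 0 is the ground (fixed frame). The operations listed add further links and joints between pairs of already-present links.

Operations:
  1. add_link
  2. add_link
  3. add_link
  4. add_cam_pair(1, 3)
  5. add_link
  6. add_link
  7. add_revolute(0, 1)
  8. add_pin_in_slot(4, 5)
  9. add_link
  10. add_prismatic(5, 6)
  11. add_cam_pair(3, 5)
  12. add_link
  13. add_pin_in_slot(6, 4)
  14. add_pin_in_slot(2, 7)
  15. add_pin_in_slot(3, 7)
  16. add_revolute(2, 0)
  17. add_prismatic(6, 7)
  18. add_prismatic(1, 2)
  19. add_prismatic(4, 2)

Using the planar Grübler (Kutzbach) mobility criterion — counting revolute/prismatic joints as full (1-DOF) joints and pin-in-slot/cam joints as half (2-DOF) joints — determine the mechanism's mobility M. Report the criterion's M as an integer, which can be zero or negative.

M = 3

[1;0;0] (link 0 is ground)
L+ [2;0;0]
L+ [3;0;0]
L+ [4;0;0]
C(1,3)∈J2 [4;0;1]
L+ [5;0;1]
L+ [6;0;1]
R(0,1)∈J1 [6;1;1]
PS(4,5)∈J2 [6;1;2]
L+ [7;1;2]
P(5,6)∈J1 [7;2;2]
C(3,5)∈J2 [7;2;3]
L+ [8;2;3]
PS(6,4)∈J2 [8;2;4]
PS(2,7)∈J2 [8;2;5]
PS(3,7)∈J2 [8;2;6]
R(2,0)∈J1 [8;3;6]
P(6,7)∈J1 [8;4;6]
P(1,2)∈J1 [8;5;6]
P(4,2)∈J1 [8;6;6]
mobility = 21 − 12 − 6 = 3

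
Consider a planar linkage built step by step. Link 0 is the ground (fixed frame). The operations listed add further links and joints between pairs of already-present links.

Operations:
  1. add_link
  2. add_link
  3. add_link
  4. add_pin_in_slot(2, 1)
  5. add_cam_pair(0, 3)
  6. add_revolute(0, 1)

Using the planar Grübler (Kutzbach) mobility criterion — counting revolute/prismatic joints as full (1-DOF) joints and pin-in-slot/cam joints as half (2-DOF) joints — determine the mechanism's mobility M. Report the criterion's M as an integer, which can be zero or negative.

M = 5

ground; <1,0,0>
#1 <2,0,0>
#2 <3,0,0>
#3 <4,0,0>
PS:2↔1 J2 <4,0,1>
C:0↔3 J2 <4,0,2>
R:0↔1 J1 <4,1,2>
3×3 − 2×1 − 1×2 = 5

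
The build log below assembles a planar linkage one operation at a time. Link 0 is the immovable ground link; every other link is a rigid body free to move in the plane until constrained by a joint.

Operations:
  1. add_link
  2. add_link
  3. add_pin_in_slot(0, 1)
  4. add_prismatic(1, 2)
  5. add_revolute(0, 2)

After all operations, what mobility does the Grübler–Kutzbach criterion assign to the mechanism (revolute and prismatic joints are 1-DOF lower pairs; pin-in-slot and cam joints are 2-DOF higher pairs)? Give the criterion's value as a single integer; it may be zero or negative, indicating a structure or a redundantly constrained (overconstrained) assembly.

M = 1

[1;0;0] (link 0 is ground)
L+ [2;0;0]
L+ [3;0;0]
PS(0,1)∈J2 [3;0;1]
P(1,2)∈J1 [3;1;1]
R(0,2)∈J1 [3;2;1]
mobility = 6 − 4 − 1 = 1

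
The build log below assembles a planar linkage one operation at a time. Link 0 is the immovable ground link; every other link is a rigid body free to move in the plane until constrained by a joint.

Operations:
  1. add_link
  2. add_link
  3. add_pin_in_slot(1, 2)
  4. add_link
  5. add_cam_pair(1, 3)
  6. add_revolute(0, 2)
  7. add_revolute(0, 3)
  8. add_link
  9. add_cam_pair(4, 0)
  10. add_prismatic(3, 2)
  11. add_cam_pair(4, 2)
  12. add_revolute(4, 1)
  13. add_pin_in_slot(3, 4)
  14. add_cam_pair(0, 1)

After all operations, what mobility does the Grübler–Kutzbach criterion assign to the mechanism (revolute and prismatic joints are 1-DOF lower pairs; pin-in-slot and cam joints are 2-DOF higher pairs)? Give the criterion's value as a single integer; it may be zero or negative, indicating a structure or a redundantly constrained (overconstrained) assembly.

M = -2

[1;0;0] (link 0 is ground)
L+ [2;0;0]
L+ [3;0;0]
PS(1,2)∈J2 [3;0;1]
L+ [4;0;1]
C(1,3)∈J2 [4;0;2]
R(0,2)∈J1 [4;1;2]
R(0,3)∈J1 [4;2;2]
L+ [5;2;2]
C(4,0)∈J2 [5;2;3]
P(3,2)∈J1 [5;3;3]
C(4,2)∈J2 [5;3;4]
R(4,1)∈J1 [5;4;4]
PS(3,4)∈J2 [5;4;5]
C(0,1)∈J2 [5;4;6]
mobility = 12 − 8 − 6 = -2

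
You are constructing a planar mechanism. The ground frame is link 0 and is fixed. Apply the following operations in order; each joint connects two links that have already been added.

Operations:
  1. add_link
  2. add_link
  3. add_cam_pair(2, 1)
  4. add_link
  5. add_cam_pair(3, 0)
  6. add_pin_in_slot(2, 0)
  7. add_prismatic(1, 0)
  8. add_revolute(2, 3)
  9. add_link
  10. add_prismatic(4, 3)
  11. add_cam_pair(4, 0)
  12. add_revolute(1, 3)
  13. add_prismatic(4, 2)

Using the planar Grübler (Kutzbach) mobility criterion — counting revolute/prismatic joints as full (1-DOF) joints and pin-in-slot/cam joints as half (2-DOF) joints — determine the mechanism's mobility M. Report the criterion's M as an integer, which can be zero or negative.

link 0 = ground. State L|J1|J2 = 1|0|0
+link1  2|0|0
+link2  3|0|0
C(2,1) f=2→J2  3|0|1
+link3  4|0|1
C(3,0) f=2→J2  4|0|2
PS(2,0) f=2→J2  4|0|3
P(1,0) f=1→J1  4|1|3
R(2,3) f=1→J1  4|2|3
+link4  5|2|3
P(4,3) f=1→J1  5|3|3
C(4,0) f=2→J2  5|3|4
R(1,3) f=1→J1  5|4|4
P(4,2) f=1→J1  5|5|4
M = 3(5−1)−2·5−4 = 12−10−4 = -2

M = -2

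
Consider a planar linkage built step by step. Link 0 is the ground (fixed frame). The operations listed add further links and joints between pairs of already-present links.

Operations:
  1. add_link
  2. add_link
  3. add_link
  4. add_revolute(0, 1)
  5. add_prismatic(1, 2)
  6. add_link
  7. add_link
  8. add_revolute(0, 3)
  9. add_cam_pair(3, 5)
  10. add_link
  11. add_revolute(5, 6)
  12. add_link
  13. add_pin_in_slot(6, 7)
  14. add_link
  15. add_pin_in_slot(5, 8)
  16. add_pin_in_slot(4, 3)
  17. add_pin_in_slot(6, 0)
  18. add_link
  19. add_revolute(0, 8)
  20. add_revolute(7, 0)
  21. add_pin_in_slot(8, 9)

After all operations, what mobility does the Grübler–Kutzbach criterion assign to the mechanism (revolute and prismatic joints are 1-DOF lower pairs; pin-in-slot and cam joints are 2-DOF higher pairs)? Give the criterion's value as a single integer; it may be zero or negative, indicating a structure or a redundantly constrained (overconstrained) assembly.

M = 9

link 0 = ground. State L|J1|J2 = 1|0|0
+link1  2|0|0
+link2  3|0|0
+link3  4|0|0
R(0,1) f=1→J1  4|1|0
P(1,2) f=1→J1  4|2|0
+link4  5|2|0
+link5  6|2|0
R(0,3) f=1→J1  6|3|0
C(3,5) f=2→J2  6|3|1
+link6  7|3|1
R(5,6) f=1→J1  7|4|1
+link7  8|4|1
PS(6,7) f=2→J2  8|4|2
+link8  9|4|2
PS(5,8) f=2→J2  9|4|3
PS(4,3) f=2→J2  9|4|4
PS(6,0) f=2→J2  9|4|5
+link9  10|4|5
R(0,8) f=1→J1  10|5|5
R(7,0) f=1→J1  10|6|5
PS(8,9) f=2→J2  10|6|6
M = 3(10−1)−2·6−6 = 27−12−6 = 9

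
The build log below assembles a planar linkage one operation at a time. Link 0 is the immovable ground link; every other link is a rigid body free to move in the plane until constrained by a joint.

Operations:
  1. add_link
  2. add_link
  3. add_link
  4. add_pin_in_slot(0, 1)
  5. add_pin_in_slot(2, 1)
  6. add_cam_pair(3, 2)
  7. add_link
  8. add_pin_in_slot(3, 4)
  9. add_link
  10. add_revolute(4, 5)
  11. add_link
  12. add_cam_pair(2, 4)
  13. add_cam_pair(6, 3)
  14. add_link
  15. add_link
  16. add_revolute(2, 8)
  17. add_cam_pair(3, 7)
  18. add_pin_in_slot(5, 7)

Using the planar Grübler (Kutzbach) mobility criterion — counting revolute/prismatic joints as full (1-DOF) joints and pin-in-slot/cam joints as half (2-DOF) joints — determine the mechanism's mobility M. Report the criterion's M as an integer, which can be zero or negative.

M = 12

[1;0;0] (link 0 is ground)
L+ [2;0;0]
L+ [3;0;0]
L+ [4;0;0]
PS(0,1)∈J2 [4;0;1]
PS(2,1)∈J2 [4;0;2]
C(3,2)∈J2 [4;0;3]
L+ [5;0;3]
PS(3,4)∈J2 [5;0;4]
L+ [6;0;4]
R(4,5)∈J1 [6;1;4]
L+ [7;1;4]
C(2,4)∈J2 [7;1;5]
C(6,3)∈J2 [7;1;6]
L+ [8;1;6]
L+ [9;1;6]
R(2,8)∈J1 [9;2;6]
C(3,7)∈J2 [9;2;7]
PS(5,7)∈J2 [9;2;8]
mobility = 24 − 4 − 8 = 12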